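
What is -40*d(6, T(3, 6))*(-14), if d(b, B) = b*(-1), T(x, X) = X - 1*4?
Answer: -3360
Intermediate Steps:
T(x, X) = -4 + X (T(x, X) = X - 4 = -4 + X)
d(b, B) = -b
-40*d(6, T(3, 6))*(-14) = -(-40)*6*(-14) = -40*(-6)*(-14) = 240*(-14) = -3360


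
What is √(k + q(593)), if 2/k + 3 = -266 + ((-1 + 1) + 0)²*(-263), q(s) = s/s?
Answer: √71823/269 ≈ 0.99628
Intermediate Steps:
q(s) = 1
k = -2/269 (k = 2/(-3 + (-266 + ((-1 + 1) + 0)²*(-263))) = 2/(-3 + (-266 + (0 + 0)²*(-263))) = 2/(-3 + (-266 + 0²*(-263))) = 2/(-3 + (-266 + 0*(-263))) = 2/(-3 + (-266 + 0)) = 2/(-3 - 266) = 2/(-269) = 2*(-1/269) = -2/269 ≈ -0.0074349)
√(k + q(593)) = √(-2/269 + 1) = √(267/269) = √71823/269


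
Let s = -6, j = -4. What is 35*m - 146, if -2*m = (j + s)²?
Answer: -1896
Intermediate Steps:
m = -50 (m = -(-4 - 6)²/2 = -½*(-10)² = -½*100 = -50)
35*m - 146 = 35*(-50) - 146 = -1750 - 146 = -1896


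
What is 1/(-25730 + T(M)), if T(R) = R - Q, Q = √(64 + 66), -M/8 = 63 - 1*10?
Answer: -13077/342015793 + √130/684031586 ≈ -3.8218e-5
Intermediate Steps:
M = -424 (M = -8*(63 - 1*10) = -8*(63 - 10) = -8*53 = -424)
Q = √130 ≈ 11.402
T(R) = R - √130
1/(-25730 + T(M)) = 1/(-25730 + (-424 - √130)) = 1/(-26154 - √130)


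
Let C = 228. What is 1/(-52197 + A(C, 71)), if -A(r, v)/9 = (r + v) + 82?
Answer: -1/55626 ≈ -1.7977e-5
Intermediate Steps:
A(r, v) = -738 - 9*r - 9*v (A(r, v) = -9*((r + v) + 82) = -9*(82 + r + v) = -738 - 9*r - 9*v)
1/(-52197 + A(C, 71)) = 1/(-52197 + (-738 - 9*228 - 9*71)) = 1/(-52197 + (-738 - 2052 - 639)) = 1/(-52197 - 3429) = 1/(-55626) = -1/55626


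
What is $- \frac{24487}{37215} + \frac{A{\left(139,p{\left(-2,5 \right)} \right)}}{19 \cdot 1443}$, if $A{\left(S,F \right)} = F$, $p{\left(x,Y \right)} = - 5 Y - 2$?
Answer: $- \frac{224121628}{340107885} \approx -0.65897$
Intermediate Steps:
$p{\left(x,Y \right)} = -2 - 5 Y$
$- \frac{24487}{37215} + \frac{A{\left(139,p{\left(-2,5 \right)} \right)}}{19 \cdot 1443} = - \frac{24487}{37215} + \frac{-2 - 25}{19 \cdot 1443} = \left(-24487\right) \frac{1}{37215} + \frac{-2 - 25}{27417} = - \frac{24487}{37215} - \frac{9}{9139} = - \frac{224121628}{340107885}$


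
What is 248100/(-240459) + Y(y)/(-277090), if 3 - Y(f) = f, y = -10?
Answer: -22916384989/22209594770 ≈ -1.0318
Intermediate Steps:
Y(f) = 3 - f
248100/(-240459) + Y(y)/(-277090) = 248100/(-240459) + (3 - 1*(-10))/(-277090) = 248100*(-1/240459) + (3 + 10)*(-1/277090) = -82700/80153 + 13*(-1/277090) = -82700/80153 - 13/277090 = -22916384989/22209594770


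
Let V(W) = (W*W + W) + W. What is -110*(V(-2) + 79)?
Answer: -8690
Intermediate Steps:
V(W) = W**2 + 2*W (V(W) = (W**2 + W) + W = (W + W**2) + W = W**2 + 2*W)
-110*(V(-2) + 79) = -110*(-2*(2 - 2) + 79) = -110*(-2*0 + 79) = -110*(0 + 79) = -110*79 = -8690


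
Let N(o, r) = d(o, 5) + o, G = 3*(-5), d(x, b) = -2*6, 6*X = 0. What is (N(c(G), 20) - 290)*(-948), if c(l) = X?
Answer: 286296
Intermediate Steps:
X = 0 (X = (1/6)*0 = 0)
d(x, b) = -12
G = -15
c(l) = 0
N(o, r) = -12 + o
(N(c(G), 20) - 290)*(-948) = ((-12 + 0) - 290)*(-948) = (-12 - 290)*(-948) = -302*(-948) = 286296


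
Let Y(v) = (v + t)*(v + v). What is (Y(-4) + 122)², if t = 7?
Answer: 9604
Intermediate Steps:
Y(v) = 2*v*(7 + v) (Y(v) = (v + 7)*(v + v) = (7 + v)*(2*v) = 2*v*(7 + v))
(Y(-4) + 122)² = (2*(-4)*(7 - 4) + 122)² = (2*(-4)*3 + 122)² = (-24 + 122)² = 98² = 9604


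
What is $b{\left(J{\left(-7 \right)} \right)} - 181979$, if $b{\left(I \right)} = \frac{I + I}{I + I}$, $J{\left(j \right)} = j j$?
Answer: $-181978$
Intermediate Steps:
$J{\left(j \right)} = j^{2}$
$b{\left(I \right)} = 1$ ($b{\left(I \right)} = \frac{2 I}{2 I} = 2 I \frac{1}{2 I} = 1$)
$b{\left(J{\left(-7 \right)} \right)} - 181979 = 1 - 181979 = -181978$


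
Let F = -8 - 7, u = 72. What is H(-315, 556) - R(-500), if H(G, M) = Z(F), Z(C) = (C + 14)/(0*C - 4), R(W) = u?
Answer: -287/4 ≈ -71.750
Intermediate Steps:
F = -15
R(W) = 72
Z(C) = -7/2 - C/4 (Z(C) = (14 + C)/(0 - 4) = (14 + C)/(-4) = (14 + C)*(-¼) = -7/2 - C/4)
H(G, M) = ¼ (H(G, M) = -7/2 - ¼*(-15) = -7/2 + 15/4 = ¼)
H(-315, 556) - R(-500) = ¼ - 1*72 = ¼ - 72 = -287/4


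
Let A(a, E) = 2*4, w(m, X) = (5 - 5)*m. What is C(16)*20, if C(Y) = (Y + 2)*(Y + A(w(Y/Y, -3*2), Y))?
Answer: 8640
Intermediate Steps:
w(m, X) = 0 (w(m, X) = 0*m = 0)
A(a, E) = 8
C(Y) = (2 + Y)*(8 + Y) (C(Y) = (Y + 2)*(Y + 8) = (2 + Y)*(8 + Y))
C(16)*20 = (16 + 16² + 10*16)*20 = (16 + 256 + 160)*20 = 432*20 = 8640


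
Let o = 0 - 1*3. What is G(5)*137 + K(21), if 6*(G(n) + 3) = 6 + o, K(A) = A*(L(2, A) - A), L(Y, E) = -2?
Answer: -1651/2 ≈ -825.50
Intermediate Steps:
o = -3 (o = 0 - 3 = -3)
K(A) = A*(-2 - A)
G(n) = -5/2 (G(n) = -3 + (6 - 3)/6 = -3 + (⅙)*3 = -3 + ½ = -5/2)
G(5)*137 + K(21) = -5/2*137 - 1*21*(2 + 21) = -685/2 - 1*21*23 = -685/2 - 483 = -1651/2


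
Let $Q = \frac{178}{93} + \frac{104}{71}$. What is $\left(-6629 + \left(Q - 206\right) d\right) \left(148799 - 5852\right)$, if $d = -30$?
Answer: $- \frac{173158705503}{2201} \approx -7.8673 \cdot 10^{7}$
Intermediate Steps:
$Q = \frac{22310}{6603}$ ($Q = 178 \cdot \frac{1}{93} + 104 \cdot \frac{1}{71} = \frac{178}{93} + \frac{104}{71} = \frac{22310}{6603} \approx 3.3788$)
$\left(-6629 + \left(Q - 206\right) d\right) \left(148799 - 5852\right) = \left(-6629 + \left(\frac{22310}{6603} - 206\right) \left(-30\right)\right) \left(148799 - 5852\right) = \left(-6629 - - \frac{13379080}{2201}\right) 142947 = \left(-6629 + \frac{13379080}{2201}\right) 142947 = \left(- \frac{1211349}{2201}\right) 142947 = - \frac{173158705503}{2201}$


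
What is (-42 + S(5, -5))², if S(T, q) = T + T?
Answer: 1024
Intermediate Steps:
S(T, q) = 2*T
(-42 + S(5, -5))² = (-42 + 2*5)² = (-42 + 10)² = (-32)² = 1024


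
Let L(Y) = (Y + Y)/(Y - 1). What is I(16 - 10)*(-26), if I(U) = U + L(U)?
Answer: -1092/5 ≈ -218.40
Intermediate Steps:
L(Y) = 2*Y/(-1 + Y) (L(Y) = (2*Y)/(-1 + Y) = 2*Y/(-1 + Y))
I(U) = U + 2*U/(-1 + U)
I(16 - 10)*(-26) = ((16 - 10)*(1 + (16 - 10))/(-1 + (16 - 10)))*(-26) = (6*(1 + 6)/(-1 + 6))*(-26) = (6*7/5)*(-26) = (6*(1/5)*7)*(-26) = (42/5)*(-26) = -1092/5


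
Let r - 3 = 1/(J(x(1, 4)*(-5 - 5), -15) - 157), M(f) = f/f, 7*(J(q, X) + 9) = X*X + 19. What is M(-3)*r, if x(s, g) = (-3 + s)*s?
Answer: 2747/918 ≈ 2.9924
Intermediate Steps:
x(s, g) = s*(-3 + s)
J(q, X) = -44/7 + X**2/7 (J(q, X) = -9 + (X*X + 19)/7 = -9 + (X**2 + 19)/7 = -9 + (19 + X**2)/7 = -9 + (19/7 + X**2/7) = -44/7 + X**2/7)
M(f) = 1
r = 2747/918 (r = 3 + 1/((-44/7 + (1/7)*(-15)**2) - 157) = 3 + 1/((-44/7 + (1/7)*225) - 157) = 3 + 1/((-44/7 + 225/7) - 157) = 3 + 1/(181/7 - 157) = 3 + 1/(-918/7) = 3 - 7/918 = 2747/918 ≈ 2.9924)
M(-3)*r = 1*(2747/918) = 2747/918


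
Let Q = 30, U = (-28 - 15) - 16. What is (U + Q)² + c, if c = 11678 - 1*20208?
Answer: -7689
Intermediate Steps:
U = -59 (U = -43 - 16 = -59)
c = -8530 (c = 11678 - 20208 = -8530)
(U + Q)² + c = (-59 + 30)² - 8530 = (-29)² - 8530 = 841 - 8530 = -7689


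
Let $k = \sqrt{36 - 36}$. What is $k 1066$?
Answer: $0$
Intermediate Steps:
$k = 0$ ($k = \sqrt{0} = 0$)
$k 1066 = 0 \cdot 1066 = 0$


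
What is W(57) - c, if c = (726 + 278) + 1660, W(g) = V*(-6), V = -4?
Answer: -2640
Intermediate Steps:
W(g) = 24 (W(g) = -4*(-6) = 24)
c = 2664 (c = 1004 + 1660 = 2664)
W(57) - c = 24 - 1*2664 = 24 - 2664 = -2640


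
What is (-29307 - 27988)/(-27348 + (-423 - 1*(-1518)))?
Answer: 57295/26253 ≈ 2.1824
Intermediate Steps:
(-29307 - 27988)/(-27348 + (-423 - 1*(-1518))) = -57295/(-27348 + (-423 + 1518)) = -57295/(-27348 + 1095) = -57295/(-26253) = -57295*(-1/26253) = 57295/26253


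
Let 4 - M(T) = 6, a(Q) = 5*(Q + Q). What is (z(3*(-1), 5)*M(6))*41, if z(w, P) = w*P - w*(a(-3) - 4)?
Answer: 9594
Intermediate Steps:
a(Q) = 10*Q (a(Q) = 5*(2*Q) = 10*Q)
M(T) = -2 (M(T) = 4 - 1*6 = 4 - 6 = -2)
z(w, P) = 34*w + P*w (z(w, P) = w*P - w*(10*(-3) - 4) = P*w - w*(-30 - 4) = P*w - w*(-34) = P*w - (-34)*w = P*w + 34*w = 34*w + P*w)
(z(3*(-1), 5)*M(6))*41 = (((3*(-1))*(34 + 5))*(-2))*41 = (-3*39*(-2))*41 = -117*(-2)*41 = 234*41 = 9594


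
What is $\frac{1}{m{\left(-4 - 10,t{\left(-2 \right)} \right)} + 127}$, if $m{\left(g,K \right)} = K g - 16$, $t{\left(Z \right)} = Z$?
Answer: $\frac{1}{139} \approx 0.0071942$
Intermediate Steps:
$m{\left(g,K \right)} = -16 + K g$
$\frac{1}{m{\left(-4 - 10,t{\left(-2 \right)} \right)} + 127} = \frac{1}{\left(-16 - 2 \left(-4 - 10\right)\right) + 127} = \frac{1}{\left(-16 - -28\right) + 127} = \frac{1}{\left(-16 + 28\right) + 127} = \frac{1}{12 + 127} = \frac{1}{139}$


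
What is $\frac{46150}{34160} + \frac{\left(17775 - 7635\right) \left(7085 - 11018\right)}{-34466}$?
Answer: $\frac{3589243645}{3098312} \approx 1158.5$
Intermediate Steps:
$\frac{46150}{34160} + \frac{\left(17775 - 7635\right) \left(7085 - 11018\right)}{-34466} = 46150 \cdot \frac{1}{34160} + 10140 \left(-3933\right) \left(- \frac{1}{34466}\right) = \frac{4615}{3416} - - \frac{1049490}{907} = \frac{4615}{3416} + \frac{1049490}{907} = \frac{3589243645}{3098312}$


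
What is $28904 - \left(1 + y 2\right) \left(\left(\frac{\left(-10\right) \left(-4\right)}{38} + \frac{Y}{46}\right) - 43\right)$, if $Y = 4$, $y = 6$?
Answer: $\frac{12868857}{437} \approx 29448.0$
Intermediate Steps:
$28904 - \left(1 + y 2\right) \left(\left(\frac{\left(-10\right) \left(-4\right)}{38} + \frac{Y}{46}\right) - 43\right) = 28904 - \left(1 + 6 \cdot 2\right) \left(\left(\frac{\left(-10\right) \left(-4\right)}{38} + \frac{4}{46}\right) - 43\right) = 28904 - \left(1 + 12\right) \left(\left(40 \cdot \frac{1}{38} + 4 \cdot \frac{1}{46}\right) - 43\right) = 28904 - 13 \left(\left(\frac{20}{19} + \frac{2}{23}\right) - 43\right) = 28904 - 13 \left(\frac{498}{437} - 43\right) = 28904 - 13 \left(- \frac{18293}{437}\right) = 28904 - - \frac{237809}{437} = 28904 + \frac{237809}{437} = \frac{12868857}{437}$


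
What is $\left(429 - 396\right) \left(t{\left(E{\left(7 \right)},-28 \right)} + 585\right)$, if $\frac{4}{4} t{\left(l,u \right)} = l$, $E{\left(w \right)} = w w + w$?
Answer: $21153$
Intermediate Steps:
$E{\left(w \right)} = w + w^{2}$ ($E{\left(w \right)} = w^{2} + w = w + w^{2}$)
$t{\left(l,u \right)} = l$
$\left(429 - 396\right) \left(t{\left(E{\left(7 \right)},-28 \right)} + 585\right) = \left(429 - 396\right) \left(7 \left(1 + 7\right) + 585\right) = \left(429 - 396\right) \left(7 \cdot 8 + 585\right) = 33 \left(56 + 585\right) = 33 \cdot 641 = 21153$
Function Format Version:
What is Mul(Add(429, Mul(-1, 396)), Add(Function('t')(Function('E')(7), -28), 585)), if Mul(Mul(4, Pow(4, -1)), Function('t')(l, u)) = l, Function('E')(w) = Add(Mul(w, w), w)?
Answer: 21153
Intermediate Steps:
Function('E')(w) = Add(w, Pow(w, 2)) (Function('E')(w) = Add(Pow(w, 2), w) = Add(w, Pow(w, 2)))
Function('t')(l, u) = l
Mul(Add(429, Mul(-1, 396)), Add(Function('t')(Function('E')(7), -28), 585)) = Mul(Add(429, Mul(-1, 396)), Add(Mul(7, Add(1, 7)), 585)) = Mul(Add(429, -396), Add(Mul(7, 8), 585)) = Mul(33, Add(56, 585)) = Mul(33, 641) = 21153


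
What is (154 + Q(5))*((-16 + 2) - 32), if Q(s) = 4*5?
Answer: -8004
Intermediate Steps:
Q(s) = 20
(154 + Q(5))*((-16 + 2) - 32) = (154 + 20)*((-16 + 2) - 32) = 174*(-14 - 32) = 174*(-46) = -8004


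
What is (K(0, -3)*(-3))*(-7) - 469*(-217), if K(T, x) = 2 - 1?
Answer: 101794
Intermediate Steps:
K(T, x) = 1
(K(0, -3)*(-3))*(-7) - 469*(-217) = (1*(-3))*(-7) - 469*(-217) = -3*(-7) + 101773 = 21 + 101773 = 101794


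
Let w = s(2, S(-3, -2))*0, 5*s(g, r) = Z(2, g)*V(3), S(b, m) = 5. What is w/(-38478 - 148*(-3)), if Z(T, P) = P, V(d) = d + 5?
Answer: 0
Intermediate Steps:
V(d) = 5 + d
s(g, r) = 8*g/5 (s(g, r) = (g*(5 + 3))/5 = (g*8)/5 = (8*g)/5 = 8*g/5)
w = 0 (w = ((8/5)*2)*0 = (16/5)*0 = 0)
w/(-38478 - 148*(-3)) = 0/(-38478 - 148*(-3)) = 0/(-38478 + 444) = 0/(-38034) = 0*(-1/38034) = 0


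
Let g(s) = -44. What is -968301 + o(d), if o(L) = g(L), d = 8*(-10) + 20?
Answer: -968345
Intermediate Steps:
d = -60 (d = -80 + 20 = -60)
o(L) = -44
-968301 + o(d) = -968301 - 44 = -968345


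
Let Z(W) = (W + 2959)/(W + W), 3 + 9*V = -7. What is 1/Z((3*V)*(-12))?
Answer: 80/2999 ≈ 0.026676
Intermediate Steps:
V = -10/9 (V = -⅓ + (⅑)*(-7) = -⅓ - 7/9 = -10/9 ≈ -1.1111)
Z(W) = (2959 + W)/(2*W) (Z(W) = (2959 + W)/((2*W)) = (2959 + W)*(1/(2*W)) = (2959 + W)/(2*W))
1/Z((3*V)*(-12)) = 1/((2959 + (3*(-10/9))*(-12))/(2*(((3*(-10/9))*(-12))))) = 1/((2959 - 10/3*(-12))/(2*((-10/3*(-12))))) = 1/((½)*(2959 + 40)/40) = 1/((½)*(1/40)*2999) = 1/(2999/80) = 80/2999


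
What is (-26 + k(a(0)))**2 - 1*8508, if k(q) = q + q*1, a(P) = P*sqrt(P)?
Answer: -7832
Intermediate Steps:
a(P) = P**(3/2)
k(q) = 2*q (k(q) = q + q = 2*q)
(-26 + k(a(0)))**2 - 1*8508 = (-26 + 2*0**(3/2))**2 - 1*8508 = (-26 + 2*0)**2 - 8508 = (-26 + 0)**2 - 8508 = (-26)**2 - 8508 = 676 - 8508 = -7832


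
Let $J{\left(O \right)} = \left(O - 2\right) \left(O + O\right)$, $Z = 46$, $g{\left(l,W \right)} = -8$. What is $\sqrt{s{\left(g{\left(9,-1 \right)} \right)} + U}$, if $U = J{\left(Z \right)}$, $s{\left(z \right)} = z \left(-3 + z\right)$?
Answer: $2 \sqrt{1034} \approx 64.312$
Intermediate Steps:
$J{\left(O \right)} = 2 O \left(-2 + O\right)$ ($J{\left(O \right)} = \left(-2 + O\right) 2 O = 2 O \left(-2 + O\right)$)
$U = 4048$ ($U = 2 \cdot 46 \left(-2 + 46\right) = 2 \cdot 46 \cdot 44 = 4048$)
$\sqrt{s{\left(g{\left(9,-1 \right)} \right)} + U} = \sqrt{- 8 \left(-3 - 8\right) + 4048} = \sqrt{\left(-8\right) \left(-11\right) + 4048} = \sqrt{88 + 4048} = \sqrt{4136} = 2 \sqrt{1034}$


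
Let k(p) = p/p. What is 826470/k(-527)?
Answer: 826470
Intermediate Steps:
k(p) = 1
826470/k(-527) = 826470/1 = 826470*1 = 826470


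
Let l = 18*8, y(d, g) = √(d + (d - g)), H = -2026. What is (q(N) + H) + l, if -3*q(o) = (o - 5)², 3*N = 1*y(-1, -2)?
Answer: -5671/3 ≈ -1890.3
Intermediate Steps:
y(d, g) = √(-g + 2*d)
N = 0 (N = (1*√(-1*(-2) + 2*(-1)))/3 = (1*√(2 - 2))/3 = (1*√0)/3 = (1*0)/3 = (⅓)*0 = 0)
q(o) = -(-5 + o)²/3 (q(o) = -(o - 5)²/3 = -(-5 + o)²/3)
l = 144
(q(N) + H) + l = (-(-5 + 0)²/3 - 2026) + 144 = (-⅓*(-5)² - 2026) + 144 = (-⅓*25 - 2026) + 144 = (-25/3 - 2026) + 144 = -6103/3 + 144 = -5671/3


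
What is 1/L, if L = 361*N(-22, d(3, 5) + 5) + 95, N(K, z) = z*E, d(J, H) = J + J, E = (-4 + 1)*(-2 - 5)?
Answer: 1/83486 ≈ 1.1978e-5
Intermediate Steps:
E = 21 (E = -3*(-7) = 21)
d(J, H) = 2*J
N(K, z) = 21*z (N(K, z) = z*21 = 21*z)
L = 83486 (L = 361*(21*(2*3 + 5)) + 95 = 361*(21*(6 + 5)) + 95 = 361*(21*11) + 95 = 361*231 + 95 = 83391 + 95 = 83486)
1/L = 1/83486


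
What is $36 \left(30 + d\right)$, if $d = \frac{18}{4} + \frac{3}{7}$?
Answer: $\frac{8802}{7} \approx 1257.4$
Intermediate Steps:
$d = \frac{69}{14}$ ($d = 18 \cdot \frac{1}{4} + 3 \cdot \frac{1}{7} = \frac{9}{2} + \frac{3}{7} = \frac{69}{14} \approx 4.9286$)
$36 \left(30 + d\right) = 36 \left(30 + \frac{69}{14}\right) = 36 \cdot \frac{489}{14} = \frac{8802}{7}$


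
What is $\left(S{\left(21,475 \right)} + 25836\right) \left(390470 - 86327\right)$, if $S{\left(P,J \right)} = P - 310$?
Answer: $7769941221$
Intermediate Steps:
$S{\left(P,J \right)} = -310 + P$ ($S{\left(P,J \right)} = P - 310 = -310 + P$)
$\left(S{\left(21,475 \right)} + 25836\right) \left(390470 - 86327\right) = \left(\left(-310 + 21\right) + 25836\right) \left(390470 - 86327\right) = \left(-289 + 25836\right) 304143 = 25547 \cdot 304143 = 7769941221$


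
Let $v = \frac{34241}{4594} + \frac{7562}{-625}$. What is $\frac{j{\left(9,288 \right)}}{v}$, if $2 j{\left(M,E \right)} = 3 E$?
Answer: $- \frac{413460000}{4446401} \approx -92.988$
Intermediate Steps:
$j{\left(M,E \right)} = \frac{3 E}{2}$
$v = - \frac{13339203}{2871250}$ ($v = 34241 \cdot \frac{1}{4594} + 7562 \left(- \frac{1}{625}\right) = \frac{34241}{4594} - \frac{7562}{625} = - \frac{13339203}{2871250} \approx -4.6458$)
$\frac{j{\left(9,288 \right)}}{v} = \frac{\frac{3}{2} \cdot 288}{- \frac{13339203}{2871250}} = 432 \left(- \frac{2871250}{13339203}\right) = - \frac{413460000}{4446401}$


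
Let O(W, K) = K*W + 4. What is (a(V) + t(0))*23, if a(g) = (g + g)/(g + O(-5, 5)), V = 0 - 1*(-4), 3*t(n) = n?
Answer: -184/17 ≈ -10.824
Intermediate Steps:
O(W, K) = 4 + K*W
t(n) = n/3
V = 4 (V = 0 + 4 = 4)
a(g) = 2*g/(-21 + g) (a(g) = (g + g)/(g + (4 + 5*(-5))) = (2*g)/(g + (4 - 25)) = (2*g)/(g - 21) = (2*g)/(-21 + g) = 2*g/(-21 + g))
(a(V) + t(0))*23 = (2*4/(-21 + 4) + (1/3)*0)*23 = (2*4/(-17) + 0)*23 = (2*4*(-1/17) + 0)*23 = (-8/17 + 0)*23 = -8/17*23 = -184/17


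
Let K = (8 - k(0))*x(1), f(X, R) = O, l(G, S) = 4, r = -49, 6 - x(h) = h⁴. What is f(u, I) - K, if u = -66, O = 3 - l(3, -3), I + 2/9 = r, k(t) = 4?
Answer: -21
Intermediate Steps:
x(h) = 6 - h⁴
I = -443/9 (I = -2/9 - 49 = -443/9 ≈ -49.222)
O = -1 (O = 3 - 1*4 = 3 - 4 = -1)
f(X, R) = -1
K = 20 (K = (8 - 1*4)*(6 - 1*1⁴) = (8 - 4)*(6 - 1*1) = 4*(6 - 1) = 4*5 = 20)
f(u, I) - K = -1 - 1*20 = -1 - 20 = -21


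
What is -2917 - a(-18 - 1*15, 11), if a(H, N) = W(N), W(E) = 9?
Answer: -2926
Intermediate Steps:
a(H, N) = 9
-2917 - a(-18 - 1*15, 11) = -2917 - 1*9 = -2917 - 9 = -2926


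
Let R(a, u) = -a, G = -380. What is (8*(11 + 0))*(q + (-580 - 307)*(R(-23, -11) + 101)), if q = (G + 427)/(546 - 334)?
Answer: -512982998/53 ≈ -9.6789e+6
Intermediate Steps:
q = 47/212 (q = (-380 + 427)/(546 - 334) = 47/212 ≈ 0.22170)
(8*(11 + 0))*(q + (-580 - 307)*(R(-23, -11) + 101)) = (8*(11 + 0))*(47/212 + (-580 - 307)*(-1*(-23) + 101)) = (8*11)*(47/212 - 887*(23 + 101)) = 88*(47/212 - 887*124) = 88*(47/212 - 109988) = 88*(-23317409/212) = -512982998/53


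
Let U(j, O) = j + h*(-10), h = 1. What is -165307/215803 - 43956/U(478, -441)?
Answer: -265644454/2805439 ≈ -94.689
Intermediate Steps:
U(j, O) = -10 + j (U(j, O) = j + 1*(-10) = j - 10 = -10 + j)
-165307/215803 - 43956/U(478, -441) = -165307/215803 - 43956/(-10 + 478) = -165307*1/215803 - 43956/468 = -165307/215803 - 43956*1/468 = -165307/215803 - 1221/13 = -265644454/2805439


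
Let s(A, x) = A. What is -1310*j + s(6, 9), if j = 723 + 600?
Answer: -1733124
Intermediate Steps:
j = 1323
-1310*j + s(6, 9) = -1310*1323 + 6 = -1733130 + 6 = -1733124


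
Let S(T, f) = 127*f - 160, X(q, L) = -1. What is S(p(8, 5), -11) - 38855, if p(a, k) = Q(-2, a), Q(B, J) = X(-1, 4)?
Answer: -40412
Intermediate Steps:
Q(B, J) = -1
p(a, k) = -1
S(T, f) = -160 + 127*f
S(p(8, 5), -11) - 38855 = (-160 + 127*(-11)) - 38855 = (-160 - 1397) - 38855 = -1557 - 38855 = -40412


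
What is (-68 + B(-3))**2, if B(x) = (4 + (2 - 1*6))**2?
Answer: 4624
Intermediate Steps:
B(x) = 0 (B(x) = (4 + (2 - 6))**2 = (4 - 4)**2 = 0**2 = 0)
(-68 + B(-3))**2 = (-68 + 0)**2 = (-68)**2 = 4624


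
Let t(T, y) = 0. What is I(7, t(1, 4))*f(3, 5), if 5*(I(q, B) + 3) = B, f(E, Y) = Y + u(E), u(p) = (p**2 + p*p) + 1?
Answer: -72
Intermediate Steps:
u(p) = 1 + 2*p**2 (u(p) = (p**2 + p**2) + 1 = 2*p**2 + 1 = 1 + 2*p**2)
f(E, Y) = 1 + Y + 2*E**2 (f(E, Y) = Y + (1 + 2*E**2) = 1 + Y + 2*E**2)
I(q, B) = -3 + B/5
I(7, t(1, 4))*f(3, 5) = (-3 + (1/5)*0)*(1 + 5 + 2*3**2) = (-3 + 0)*(1 + 5 + 2*9) = -3*(1 + 5 + 18) = -3*24 = -72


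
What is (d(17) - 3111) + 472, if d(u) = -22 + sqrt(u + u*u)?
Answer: -2661 + 3*sqrt(34) ≈ -2643.5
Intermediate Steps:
d(u) = -22 + sqrt(u + u**2)
(d(17) - 3111) + 472 = ((-22 + sqrt(17*(1 + 17))) - 3111) + 472 = ((-22 + sqrt(17*18)) - 3111) + 472 = ((-22 + sqrt(306)) - 3111) + 472 = ((-22 + 3*sqrt(34)) - 3111) + 472 = (-3133 + 3*sqrt(34)) + 472 = -2661 + 3*sqrt(34)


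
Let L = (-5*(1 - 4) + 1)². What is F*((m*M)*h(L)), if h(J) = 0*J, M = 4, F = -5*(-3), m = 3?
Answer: 0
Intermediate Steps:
F = 15
L = 256 (L = (-5*(-3) + 1)² = (15 + 1)² = 16² = 256)
h(J) = 0
F*((m*M)*h(L)) = 15*((3*4)*0) = 15*(12*0) = 15*0 = 0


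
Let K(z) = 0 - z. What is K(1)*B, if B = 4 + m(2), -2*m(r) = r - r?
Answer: -4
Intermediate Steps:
m(r) = 0 (m(r) = -(r - r)/2 = -½*0 = 0)
B = 4 (B = 4 + 0 = 4)
K(z) = -z
K(1)*B = -1*1*4 = -1*4 = -4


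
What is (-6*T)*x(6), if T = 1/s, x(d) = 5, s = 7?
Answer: -30/7 ≈ -4.2857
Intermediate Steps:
T = ⅐ (T = 1/7 = ⅐ ≈ 0.14286)
(-6*T)*x(6) = -6*⅐*5 = -6/7*5 = -30/7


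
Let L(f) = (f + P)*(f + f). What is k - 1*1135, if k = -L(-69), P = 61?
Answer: -2239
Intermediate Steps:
L(f) = 2*f*(61 + f) (L(f) = (f + 61)*(f + f) = (61 + f)*(2*f) = 2*f*(61 + f))
k = -1104 (k = -2*(-69)*(61 - 69) = -2*(-69)*(-8) = -1*1104 = -1104)
k - 1*1135 = -1104 - 1*1135 = -1104 - 1135 = -2239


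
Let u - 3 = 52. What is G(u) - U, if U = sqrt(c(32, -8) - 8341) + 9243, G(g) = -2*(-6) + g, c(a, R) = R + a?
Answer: -9176 - I*sqrt(8317) ≈ -9176.0 - 91.198*I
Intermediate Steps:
u = 55 (u = 3 + 52 = 55)
G(g) = 12 + g
U = 9243 + I*sqrt(8317) (U = sqrt((-8 + 32) - 8341) + 9243 = sqrt(24 - 8341) + 9243 = sqrt(-8317) + 9243 = I*sqrt(8317) + 9243 = 9243 + I*sqrt(8317) ≈ 9243.0 + 91.198*I)
G(u) - U = (12 + 55) - (9243 + I*sqrt(8317)) = 67 + (-9243 - I*sqrt(8317)) = -9176 - I*sqrt(8317)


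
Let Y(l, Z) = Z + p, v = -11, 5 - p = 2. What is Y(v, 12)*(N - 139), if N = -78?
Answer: -3255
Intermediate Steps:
p = 3 (p = 5 - 1*2 = 5 - 2 = 3)
Y(l, Z) = 3 + Z (Y(l, Z) = Z + 3 = 3 + Z)
Y(v, 12)*(N - 139) = (3 + 12)*(-78 - 139) = 15*(-217) = -3255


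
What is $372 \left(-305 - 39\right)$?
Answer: $-127968$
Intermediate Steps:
$372 \left(-305 - 39\right) = 372 \left(-344\right) = -127968$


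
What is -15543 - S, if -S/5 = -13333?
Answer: -82208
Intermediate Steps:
S = 66665 (S = -5*(-13333) = 66665)
-15543 - S = -15543 - 1*66665 = -15543 - 66665 = -82208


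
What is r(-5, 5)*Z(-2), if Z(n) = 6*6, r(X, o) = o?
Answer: 180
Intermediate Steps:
Z(n) = 36
r(-5, 5)*Z(-2) = 5*36 = 180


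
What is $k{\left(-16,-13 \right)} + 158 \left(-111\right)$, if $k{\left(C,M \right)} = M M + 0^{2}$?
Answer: $-17369$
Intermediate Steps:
$k{\left(C,M \right)} = M^{2}$ ($k{\left(C,M \right)} = M^{2} + 0 = M^{2}$)
$k{\left(-16,-13 \right)} + 158 \left(-111\right) = \left(-13\right)^{2} + 158 \left(-111\right) = 169 - 17538 = -17369$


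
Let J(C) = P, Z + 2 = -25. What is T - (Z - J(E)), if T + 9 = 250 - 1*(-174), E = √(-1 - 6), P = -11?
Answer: 431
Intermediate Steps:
Z = -27 (Z = -2 - 25 = -27)
E = I*√7 (E = √(-7) = I*√7 ≈ 2.6458*I)
J(C) = -11
T = 415 (T = -9 + (250 - 1*(-174)) = -9 + (250 + 174) = -9 + 424 = 415)
T - (Z - J(E)) = 415 - (-27 - 1*(-11)) = 415 - (-27 + 11) = 415 - 1*(-16) = 415 + 16 = 431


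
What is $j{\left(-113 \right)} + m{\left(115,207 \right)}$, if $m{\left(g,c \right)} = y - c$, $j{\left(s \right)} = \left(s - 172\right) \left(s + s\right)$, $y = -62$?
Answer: $64141$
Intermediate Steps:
$j{\left(s \right)} = 2 s \left(-172 + s\right)$ ($j{\left(s \right)} = \left(-172 + s\right) 2 s = 2 s \left(-172 + s\right)$)
$m{\left(g,c \right)} = -62 - c$
$j{\left(-113 \right)} + m{\left(115,207 \right)} = 2 \left(-113\right) \left(-172 - 113\right) - 269 = 2 \left(-113\right) \left(-285\right) - 269 = 64410 - 269 = 64141$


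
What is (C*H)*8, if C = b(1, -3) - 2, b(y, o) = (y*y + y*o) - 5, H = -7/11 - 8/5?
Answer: 8856/55 ≈ 161.02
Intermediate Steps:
H = -123/55 (H = -7*1/11 - 8*⅕ = -7/11 - 8/5 = -123/55 ≈ -2.2364)
b(y, o) = -5 + y² + o*y (b(y, o) = (y² + o*y) - 5 = -5 + y² + o*y)
C = -9 (C = (-5 + 1² - 3*1) - 2 = (-5 + 1 - 3) - 2 = -7 - 2 = -9)
(C*H)*8 = -9*(-123/55)*8 = (1107/55)*8 = 8856/55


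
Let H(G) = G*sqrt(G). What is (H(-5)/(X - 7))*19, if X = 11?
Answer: -95*I*sqrt(5)/4 ≈ -53.107*I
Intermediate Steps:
H(G) = G**(3/2)
(H(-5)/(X - 7))*19 = ((-5)**(3/2)/(11 - 7))*19 = (-5*I*sqrt(5)/4)*19 = (-5*I*sqrt(5)*(1/4))*19 = -5*I*sqrt(5)/4*19 = -95*I*sqrt(5)/4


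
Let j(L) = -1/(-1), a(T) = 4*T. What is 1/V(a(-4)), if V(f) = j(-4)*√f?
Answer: -I/4 ≈ -0.25*I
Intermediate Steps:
j(L) = 1 (j(L) = -1*(-1) = 1)
V(f) = √f (V(f) = 1*√f = √f)
1/V(a(-4)) = 1/(√(4*(-4))) = 1/(√(-16)) = 1/(4*I) = -I/4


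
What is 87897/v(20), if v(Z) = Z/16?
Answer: 351588/5 ≈ 70318.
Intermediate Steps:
v(Z) = Z/16 (v(Z) = Z*(1/16) = Z/16)
87897/v(20) = 87897/(((1/16)*20)) = 87897/(5/4) = 87897*(⅘) = 351588/5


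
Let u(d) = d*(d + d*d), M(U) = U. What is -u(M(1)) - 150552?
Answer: -150554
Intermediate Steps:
u(d) = d*(d + d²)
-u(M(1)) - 150552 = -1²*(1 + 1) - 150552 = -2 - 150552 = -150554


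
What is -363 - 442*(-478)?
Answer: 210913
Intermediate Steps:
-363 - 442*(-478) = -363 + 211276 = 210913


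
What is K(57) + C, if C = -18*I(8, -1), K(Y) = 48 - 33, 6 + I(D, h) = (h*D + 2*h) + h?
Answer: 321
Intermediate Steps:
I(D, h) = -6 + 3*h + D*h (I(D, h) = -6 + ((h*D + 2*h) + h) = -6 + ((D*h + 2*h) + h) = -6 + ((2*h + D*h) + h) = -6 + (3*h + D*h) = -6 + 3*h + D*h)
K(Y) = 15
C = 306 (C = -18*(-6 + 3*(-1) + 8*(-1)) = -18*(-6 - 3 - 8) = -18*(-17) = 306)
K(57) + C = 15 + 306 = 321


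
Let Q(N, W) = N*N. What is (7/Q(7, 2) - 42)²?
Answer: 85849/49 ≈ 1752.0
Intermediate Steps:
Q(N, W) = N²
(7/Q(7, 2) - 42)² = (7/(7²) - 42)² = (7/49 - 42)² = (7*(1/49) - 42)² = (⅐ - 42)² = (-293/7)² = 85849/49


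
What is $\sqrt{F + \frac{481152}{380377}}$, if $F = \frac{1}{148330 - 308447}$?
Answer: $\frac{\sqrt{4692121925874464918363}}{60904824109} \approx 1.1247$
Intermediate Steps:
$F = - \frac{1}{160117}$ ($F = \frac{1}{-160117} = - \frac{1}{160117} \approx -6.2454 \cdot 10^{-6}$)
$\sqrt{F + \frac{481152}{380377}} = \sqrt{- \frac{1}{160117} + \frac{481152}{380377}} = \sqrt{\frac{77040234407}{60904824109}} = \frac{\sqrt{4692121925874464918363}}{60904824109}$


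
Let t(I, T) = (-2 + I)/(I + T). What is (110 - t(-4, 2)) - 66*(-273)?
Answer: 18125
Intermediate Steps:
t(I, T) = (-2 + I)/(I + T)
(110 - t(-4, 2)) - 66*(-273) = (110 - (-2 - 4)/(-4 + 2)) - 66*(-273) = (110 - (-6)/(-2)) + 18018 = (110 - (-1)*(-6)/2) + 18018 = (110 - 1*3) + 18018 = (110 - 3) + 18018 = 107 + 18018 = 18125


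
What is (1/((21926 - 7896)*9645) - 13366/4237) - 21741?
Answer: -12466969415066813/573348085950 ≈ -21744.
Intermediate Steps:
(1/((21926 - 7896)*9645) - 13366/4237) - 21741 = ((1/9645)/14030 - 13366*1/4237) - 21741 = ((1/14030)*(1/9645) - 13366/4237) - 21741 = (1/135319350 - 13366/4237) - 21741 = -1808678427863/573348085950 - 21741 = -12466969415066813/573348085950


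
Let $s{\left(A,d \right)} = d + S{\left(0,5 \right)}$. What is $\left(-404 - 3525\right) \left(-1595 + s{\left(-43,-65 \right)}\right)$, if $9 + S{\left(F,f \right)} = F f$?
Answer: $6557501$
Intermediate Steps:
$S{\left(F,f \right)} = -9 + F f$
$s{\left(A,d \right)} = -9 + d$ ($s{\left(A,d \right)} = d + \left(-9 + 0 \cdot 5\right) = d + \left(-9 + 0\right) = d - 9 = -9 + d$)
$\left(-404 - 3525\right) \left(-1595 + s{\left(-43,-65 \right)}\right) = \left(-404 - 3525\right) \left(-1595 - 74\right) = - 3929 \left(-1595 - 74\right) = \left(-3929\right) \left(-1669\right) = 6557501$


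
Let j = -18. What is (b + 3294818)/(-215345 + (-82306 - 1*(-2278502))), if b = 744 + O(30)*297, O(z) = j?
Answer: 3290216/1980851 ≈ 1.6610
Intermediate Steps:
O(z) = -18
b = -4602 (b = 744 - 18*297 = 744 - 5346 = -4602)
(b + 3294818)/(-215345 + (-82306 - 1*(-2278502))) = (-4602 + 3294818)/(-215345 + (-82306 - 1*(-2278502))) = 3290216/(-215345 + (-82306 + 2278502)) = 3290216/(-215345 + 2196196) = 3290216/1980851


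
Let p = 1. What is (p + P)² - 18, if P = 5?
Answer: 18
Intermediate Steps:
(p + P)² - 18 = (1 + 5)² - 18 = 6² - 18 = 36 - 18 = 18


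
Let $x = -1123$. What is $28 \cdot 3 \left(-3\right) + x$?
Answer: $-1375$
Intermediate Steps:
$28 \cdot 3 \left(-3\right) + x = 28 \cdot 3 \left(-3\right) - 1123 = 84 \left(-3\right) - 1123 = -252 - 1123 = -1375$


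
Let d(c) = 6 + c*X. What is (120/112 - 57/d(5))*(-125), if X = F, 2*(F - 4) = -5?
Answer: 49625/126 ≈ 393.85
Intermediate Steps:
F = 3/2 (F = 4 + (½)*(-5) = 4 - 5/2 = 3/2 ≈ 1.5000)
X = 3/2 ≈ 1.5000
d(c) = 6 + 3*c/2 (d(c) = 6 + c*(3/2) = 6 + 3*c/2)
(120/112 - 57/d(5))*(-125) = (120/112 - 57/(6 + (3/2)*5))*(-125) = (120*(1/112) - 57/(6 + 15/2))*(-125) = (15/14 - 57/27/2)*(-125) = (15/14 - 57*2/27)*(-125) = (15/14 - 38/9)*(-125) = -397/126*(-125) = 49625/126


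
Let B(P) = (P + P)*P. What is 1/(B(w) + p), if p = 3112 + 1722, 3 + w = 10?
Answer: 1/4932 ≈ 0.00020276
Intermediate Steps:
w = 7 (w = -3 + 10 = 7)
B(P) = 2*P**2 (B(P) = (2*P)*P = 2*P**2)
p = 4834
1/(B(w) + p) = 1/(2*7**2 + 4834) = 1/(2*49 + 4834) = 1/(98 + 4834) = 1/4932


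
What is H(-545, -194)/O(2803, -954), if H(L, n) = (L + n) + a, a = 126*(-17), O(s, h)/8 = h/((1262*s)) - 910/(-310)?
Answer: -157963740523/1287490208 ≈ -122.69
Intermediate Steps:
O(s, h) = 728/31 + 4*h/(631*s) (O(s, h) = 8*(h/((1262*s)) - 910/(-310)) = 8*(h*(1/(1262*s)) - 910*(-1/310)) = 8*(h/(1262*s) + 91/31) = 8*(91/31 + h/(1262*s)) = 728/31 + 4*h/(631*s))
a = -2142
H(L, n) = -2142 + L + n (H(L, n) = (L + n) - 2142 = -2142 + L + n)
H(-545, -194)/O(2803, -954) = (-2142 - 545 - 194)/(((4/19561)*(31*(-954) + 114842*2803)/2803)) = -2881*54829483/(4*(-29574 + 321902126)) = -2881/((4/19561)*(1/2803)*321872552) = -2881/1287490208/54829483 = -2881*54829483/1287490208 = -157963740523/1287490208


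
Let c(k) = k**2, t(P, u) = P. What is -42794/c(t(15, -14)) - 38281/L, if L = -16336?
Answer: -690469559/3675600 ≈ -187.85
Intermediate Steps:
-42794/c(t(15, -14)) - 38281/L = -42794/(15**2) - 38281/(-16336) = -42794/225 - 38281*(-1/16336) = -42794*1/225 + 38281/16336 = -42794/225 + 38281/16336 = -690469559/3675600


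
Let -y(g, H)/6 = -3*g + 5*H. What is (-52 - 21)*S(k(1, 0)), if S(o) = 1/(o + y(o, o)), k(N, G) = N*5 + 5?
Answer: 73/110 ≈ 0.66364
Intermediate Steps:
k(N, G) = 5 + 5*N (k(N, G) = 5*N + 5 = 5 + 5*N)
y(g, H) = -30*H + 18*g (y(g, H) = -6*(-3*g + 5*H) = -30*H + 18*g)
S(o) = -1/(11*o) (S(o) = 1/(o + (-30*o + 18*o)) = 1/(o - 12*o) = 1/(-11*o) = -1/(11*o))
(-52 - 21)*S(k(1, 0)) = (-52 - 21)*(-1/(11*(5 + 5*1))) = -(-73)/(11*(5 + 5)) = -(-73)/(11*10) = -73*(-1/110) = 73/110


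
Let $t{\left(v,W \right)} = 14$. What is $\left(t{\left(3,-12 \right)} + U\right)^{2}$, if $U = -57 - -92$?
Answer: $2401$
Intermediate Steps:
$U = 35$ ($U = -57 + 92 = 35$)
$\left(t{\left(3,-12 \right)} + U\right)^{2} = \left(14 + 35\right)^{2} = 49^{2} = 2401$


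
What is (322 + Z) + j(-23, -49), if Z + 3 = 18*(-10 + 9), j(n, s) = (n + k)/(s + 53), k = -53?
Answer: 282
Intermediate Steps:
j(n, s) = (-53 + n)/(53 + s) (j(n, s) = (n - 53)/(s + 53) = (-53 + n)/(53 + s))
Z = -21 (Z = -3 + 18*(-10 + 9) = -3 + 18*(-1) = -3 - 18 = -21)
(322 + Z) + j(-23, -49) = (322 - 21) + (-53 - 23)/(53 - 49) = 301 - 76/4 = 301 + (1/4)*(-76) = 301 - 19 = 282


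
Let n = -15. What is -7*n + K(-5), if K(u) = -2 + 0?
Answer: 103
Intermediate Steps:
K(u) = -2
-7*n + K(-5) = -7*(-15) - 2 = 105 - 2 = 103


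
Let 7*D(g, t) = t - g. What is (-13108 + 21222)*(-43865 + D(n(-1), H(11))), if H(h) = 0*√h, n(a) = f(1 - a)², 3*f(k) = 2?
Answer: -22423030886/63 ≈ -3.5592e+8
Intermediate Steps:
f(k) = ⅔ (f(k) = (⅓)*2 = ⅔)
n(a) = 4/9 (n(a) = (⅔)² = 4/9)
H(h) = 0
D(g, t) = -g/7 + t/7 (D(g, t) = (t - g)/7 = -g/7 + t/7)
(-13108 + 21222)*(-43865 + D(n(-1), H(11))) = (-13108 + 21222)*(-43865 + (-⅐*4/9 + (⅐)*0)) = 8114*(-43865 + (-4/63 + 0)) = 8114*(-43865 - 4/63) = 8114*(-2763499/63) = -22423030886/63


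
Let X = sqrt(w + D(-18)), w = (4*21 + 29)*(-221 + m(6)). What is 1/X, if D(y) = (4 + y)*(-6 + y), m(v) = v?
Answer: -I*sqrt(23959)/23959 ≈ -0.0064605*I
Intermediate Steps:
D(y) = (-6 + y)*(4 + y)
w = -24295 (w = (4*21 + 29)*(-221 + 6) = (84 + 29)*(-215) = 113*(-215) = -24295)
X = I*sqrt(23959) (X = sqrt(-24295 + (-24 + (-18)**2 - 2*(-18))) = sqrt(-24295 + (-24 + 324 + 36)) = sqrt(-24295 + 336) = sqrt(-23959) = I*sqrt(23959) ≈ 154.79*I)
1/X = 1/(I*sqrt(23959)) = -I*sqrt(23959)/23959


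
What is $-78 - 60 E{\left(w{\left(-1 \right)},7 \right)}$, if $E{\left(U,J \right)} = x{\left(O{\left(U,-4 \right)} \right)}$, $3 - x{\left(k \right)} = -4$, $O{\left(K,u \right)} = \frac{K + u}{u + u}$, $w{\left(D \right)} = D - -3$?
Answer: $-498$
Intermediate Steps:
$w{\left(D \right)} = 3 + D$ ($w{\left(D \right)} = D + 3 = 3 + D$)
$O{\left(K,u \right)} = \frac{K + u}{2 u}$
$x{\left(k \right)} = 7$ ($x{\left(k \right)} = 3 - -4 = 3 + 4 = 7$)
$E{\left(U,J \right)} = 7$
$-78 - 60 E{\left(w{\left(-1 \right)},7 \right)} = -78 - 420 = -498$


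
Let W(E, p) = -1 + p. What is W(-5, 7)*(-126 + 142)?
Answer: 96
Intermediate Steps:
W(-5, 7)*(-126 + 142) = (-1 + 7)*(-126 + 142) = 6*16 = 96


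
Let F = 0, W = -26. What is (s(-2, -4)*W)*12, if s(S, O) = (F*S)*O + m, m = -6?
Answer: 1872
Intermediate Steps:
s(S, O) = -6 (s(S, O) = (0*S)*O - 6 = 0*O - 6 = 0 - 6 = -6)
(s(-2, -4)*W)*12 = -6*(-26)*12 = 156*12 = 1872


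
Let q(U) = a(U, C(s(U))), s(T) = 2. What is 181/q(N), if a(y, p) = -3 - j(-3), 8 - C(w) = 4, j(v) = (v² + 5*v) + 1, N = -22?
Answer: 181/2 ≈ 90.500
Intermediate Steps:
j(v) = 1 + v² + 5*v
C(w) = 4 (C(w) = 8 - 1*4 = 8 - 4 = 4)
a(y, p) = 2 (a(y, p) = -3 - (1 + (-3)² + 5*(-3)) = -3 - (1 + 9 - 15) = -3 - 1*(-5) = -3 + 5 = 2)
q(U) = 2
181/q(N) = 181/2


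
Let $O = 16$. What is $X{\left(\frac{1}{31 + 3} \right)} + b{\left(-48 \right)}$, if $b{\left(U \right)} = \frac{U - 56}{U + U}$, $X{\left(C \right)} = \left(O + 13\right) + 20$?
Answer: $\frac{601}{12} \approx 50.083$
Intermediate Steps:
$X{\left(C \right)} = 49$ ($X{\left(C \right)} = \left(16 + 13\right) + 20 = 29 + 20 = 49$)
$b{\left(U \right)} = \frac{-56 + U}{2 U}$
$X{\left(\frac{1}{31 + 3} \right)} + b{\left(-48 \right)} = 49 + \frac{-56 - 48}{2 \left(-48\right)} = 49 + \frac{1}{2} \left(- \frac{1}{48}\right) \left(-104\right) = 49 + \frac{13}{12} = \frac{601}{12}$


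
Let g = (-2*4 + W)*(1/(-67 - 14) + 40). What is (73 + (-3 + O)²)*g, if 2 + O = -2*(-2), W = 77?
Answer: 5512778/27 ≈ 2.0418e+5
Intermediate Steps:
O = 2 (O = -2 - 2*(-2) = -2 + 4 = 2)
g = 74497/27 (g = (-2*4 + 77)*(1/(-67 - 14) + 40) = (-8 + 77)*(1/(-81) + 40) = 69*(-1/81 + 40) = 69*(3239/81) = 74497/27 ≈ 2759.1)
(73 + (-3 + O)²)*g = (73 + (-3 + 2)²)*(74497/27) = (73 + (-1)²)*(74497/27) = (73 + 1)*(74497/27) = 74*(74497/27) = 5512778/27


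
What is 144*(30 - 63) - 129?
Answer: -4881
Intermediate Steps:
144*(30 - 63) - 129 = 144*(-33) - 129 = -4752 - 129 = -4881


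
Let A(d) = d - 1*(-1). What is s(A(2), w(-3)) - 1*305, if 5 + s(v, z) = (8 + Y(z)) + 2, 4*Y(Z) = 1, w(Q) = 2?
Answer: -1199/4 ≈ -299.75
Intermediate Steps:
Y(Z) = ¼ (Y(Z) = (¼)*1 = ¼)
A(d) = 1 + d (A(d) = d + 1 = 1 + d)
s(v, z) = 21/4 (s(v, z) = -5 + ((8 + ¼) + 2) = -5 + (33/4 + 2) = -5 + 41/4 = 21/4)
s(A(2), w(-3)) - 1*305 = 21/4 - 1*305 = 21/4 - 305 = -1199/4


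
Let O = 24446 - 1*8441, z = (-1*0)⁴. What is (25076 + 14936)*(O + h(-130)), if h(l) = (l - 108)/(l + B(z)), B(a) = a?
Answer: 41630245328/65 ≈ 6.4046e+8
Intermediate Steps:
z = 0 (z = 0⁴ = 0)
O = 16005 (O = 24446 - 8441 = 16005)
h(l) = (-108 + l)/l (h(l) = (l - 108)/(l + 0) = (-108 + l)/l)
(25076 + 14936)*(O + h(-130)) = (25076 + 14936)*(16005 + (-108 - 130)/(-130)) = 40012*(16005 - 1/130*(-238)) = 40012*(16005 + 119/65) = 40012*(1040444/65) = 41630245328/65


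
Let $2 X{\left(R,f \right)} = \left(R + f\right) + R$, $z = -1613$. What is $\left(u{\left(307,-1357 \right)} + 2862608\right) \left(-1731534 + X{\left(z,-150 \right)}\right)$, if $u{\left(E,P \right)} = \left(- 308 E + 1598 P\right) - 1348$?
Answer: $-1036844598396$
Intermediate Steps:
$u{\left(E,P \right)} = -1348 - 308 E + 1598 P$
$X{\left(R,f \right)} = R + \frac{f}{2}$ ($X{\left(R,f \right)} = \frac{\left(R + f\right) + R}{2} = \frac{f + 2 R}{2} = R + \frac{f}{2}$)
$\left(u{\left(307,-1357 \right)} + 2862608\right) \left(-1731534 + X{\left(z,-150 \right)}\right) = \left(\left(-1348 - 94556 + 1598 \left(-1357\right)\right) + 2862608\right) \left(-1731534 + \left(-1613 + \frac{1}{2} \left(-150\right)\right)\right) = \left(\left(-1348 - 94556 - 2168486\right) + 2862608\right) \left(-1731534 - 1688\right) = \left(-2264390 + 2862608\right) \left(-1731534 - 1688\right) = 598218 \left(-1733222\right) = -1036844598396$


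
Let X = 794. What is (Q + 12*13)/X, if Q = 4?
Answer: 80/397 ≈ 0.20151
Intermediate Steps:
(Q + 12*13)/X = (4 + 12*13)/794 = (4 + 156)*(1/794) = 160*(1/794) = 80/397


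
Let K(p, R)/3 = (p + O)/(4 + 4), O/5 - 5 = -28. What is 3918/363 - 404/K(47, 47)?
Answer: 164374/6171 ≈ 26.637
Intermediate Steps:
O = -115 (O = 25 + 5*(-28) = 25 - 140 = -115)
K(p, R) = -345/8 + 3*p/8 (K(p, R) = 3*((p - 115)/(4 + 4)) = 3*((-115 + p)/8) = 3*((-115 + p)*(1/8)) = 3*(-115/8 + p/8) = -345/8 + 3*p/8)
3918/363 - 404/K(47, 47) = 3918/363 - 404/(-345/8 + (3/8)*47) = 3918*(1/363) - 404/(-345/8 + 141/8) = 1306/121 - 404/(-51/2) = 1306/121 - 404*(-2/51) = 1306/121 + 808/51 = 164374/6171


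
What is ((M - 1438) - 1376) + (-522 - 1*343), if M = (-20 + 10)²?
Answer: -3579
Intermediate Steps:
M = 100 (M = (-10)² = 100)
((M - 1438) - 1376) + (-522 - 1*343) = ((100 - 1438) - 1376) + (-522 - 1*343) = (-1338 - 1376) + (-522 - 343) = -2714 - 865 = -3579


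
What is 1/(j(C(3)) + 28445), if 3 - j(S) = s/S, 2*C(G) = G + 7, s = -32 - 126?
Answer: 5/142398 ≈ 3.5113e-5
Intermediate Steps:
s = -158
C(G) = 7/2 + G/2 (C(G) = (G + 7)/2 = (7 + G)/2 = 7/2 + G/2)
j(S) = 3 + 158/S (j(S) = 3 - (-158)/S = 3 + 158/S)
1/(j(C(3)) + 28445) = 1/((3 + 158/(7/2 + (1/2)*3)) + 28445) = 1/((3 + 158/(7/2 + 3/2)) + 28445) = 1/((3 + 158/5) + 28445) = 1/(173/5 + 28445) = 1/(142398/5) = 5/142398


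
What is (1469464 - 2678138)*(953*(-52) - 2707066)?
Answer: 3331857339228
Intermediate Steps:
(1469464 - 2678138)*(953*(-52) - 2707066) = -1208674*(-49556 - 2707066) = -1208674*(-2756622) = 3331857339228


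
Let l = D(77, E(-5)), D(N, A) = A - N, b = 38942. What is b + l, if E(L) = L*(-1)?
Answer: 38870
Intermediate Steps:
E(L) = -L
l = -72 (l = -1*(-5) - 1*77 = 5 - 77 = -72)
b + l = 38942 - 72 = 38870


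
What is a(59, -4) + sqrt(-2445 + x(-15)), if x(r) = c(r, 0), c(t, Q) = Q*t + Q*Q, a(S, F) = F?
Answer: -4 + I*sqrt(2445) ≈ -4.0 + 49.447*I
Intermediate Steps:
c(t, Q) = Q**2 + Q*t (c(t, Q) = Q*t + Q**2 = Q**2 + Q*t)
x(r) = 0 (x(r) = 0*(0 + r) = 0*r = 0)
a(59, -4) + sqrt(-2445 + x(-15)) = -4 + sqrt(-2445 + 0) = -4 + sqrt(-2445) = -4 + I*sqrt(2445)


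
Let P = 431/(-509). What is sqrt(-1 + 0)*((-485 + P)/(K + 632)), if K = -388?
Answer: -61824*I/31049 ≈ -1.9912*I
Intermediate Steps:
P = -431/509 (P = 431*(-1/509) = -431/509 ≈ -0.84676)
sqrt(-1 + 0)*((-485 + P)/(K + 632)) = sqrt(-1 + 0)*((-485 - 431/509)/(-388 + 632)) = sqrt(-1)*(-247296/509/244) = I*(-247296/509*1/244) = I*(-61824/31049) = -61824*I/31049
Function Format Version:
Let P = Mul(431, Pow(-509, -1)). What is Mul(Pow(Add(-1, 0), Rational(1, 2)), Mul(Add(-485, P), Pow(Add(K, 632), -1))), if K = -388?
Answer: Mul(Rational(-61824, 31049), I) ≈ Mul(-1.9912, I)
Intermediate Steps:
P = Rational(-431, 509) (P = Mul(431, Rational(-1, 509)) = Rational(-431, 509) ≈ -0.84676)
Mul(Pow(Add(-1, 0), Rational(1, 2)), Mul(Add(-485, P), Pow(Add(K, 632), -1))) = Mul(Pow(Add(-1, 0), Rational(1, 2)), Mul(Add(-485, Rational(-431, 509)), Pow(Add(-388, 632), -1))) = Mul(Pow(-1, Rational(1, 2)), Mul(Rational(-247296, 509), Pow(244, -1))) = Mul(I, Mul(Rational(-247296, 509), Rational(1, 244))) = Mul(I, Rational(-61824, 31049)) = Mul(Rational(-61824, 31049), I)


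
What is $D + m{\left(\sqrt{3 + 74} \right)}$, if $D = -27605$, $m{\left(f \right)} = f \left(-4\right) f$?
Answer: $-27913$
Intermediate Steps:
$m{\left(f \right)} = - 4 f^{2}$ ($m{\left(f \right)} = - 4 f f = - 4 f^{2}$)
$D + m{\left(\sqrt{3 + 74} \right)} = -27605 - 4 \left(\sqrt{3 + 74}\right)^{2} = -27605 - 4 \left(\sqrt{77}\right)^{2} = -27605 - 308 = -27913$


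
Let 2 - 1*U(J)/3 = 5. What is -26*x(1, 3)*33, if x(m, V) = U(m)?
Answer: 7722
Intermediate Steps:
U(J) = -9 (U(J) = 6 - 3*5 = 6 - 15 = -9)
x(m, V) = -9
-26*x(1, 3)*33 = -26*(-9)*33 = 234*33 = 7722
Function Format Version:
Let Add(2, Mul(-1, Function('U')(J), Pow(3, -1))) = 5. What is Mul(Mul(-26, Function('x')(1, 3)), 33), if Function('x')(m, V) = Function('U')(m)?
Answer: 7722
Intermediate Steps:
Function('U')(J) = -9 (Function('U')(J) = Add(6, Mul(-3, 5)) = Add(6, -15) = -9)
Function('x')(m, V) = -9
Mul(Mul(-26, Function('x')(1, 3)), 33) = Mul(Mul(-26, -9), 33) = Mul(234, 33) = 7722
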